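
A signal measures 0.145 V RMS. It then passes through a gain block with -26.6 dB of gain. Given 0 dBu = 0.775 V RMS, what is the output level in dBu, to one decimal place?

Input level: 20·log₁₀(0.145/0.775) = -14.56 dBu.
Output: -14.56 − 26.6 = -41.2 dBu.

-41.2 dBu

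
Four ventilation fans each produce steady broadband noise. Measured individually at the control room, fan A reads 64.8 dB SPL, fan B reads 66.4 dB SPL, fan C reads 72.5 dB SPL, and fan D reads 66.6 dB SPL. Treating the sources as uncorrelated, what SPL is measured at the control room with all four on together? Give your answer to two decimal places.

Add the sources as powers (linear), then convert back to dB:
L_total = 10·log₁₀(10^(64.8/10) + 10^(66.4/10) + 10^(72.5/10) + 10^(66.6/10)) = 10·log₁₀(29740000) = 74.73 dB SPL.

74.73 dB SPL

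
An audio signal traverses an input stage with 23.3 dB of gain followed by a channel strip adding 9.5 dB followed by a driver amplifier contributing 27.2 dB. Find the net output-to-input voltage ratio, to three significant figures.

1000

Net gain = 23.3 + 9.5 + 27.2 = 60.0 dB.
Voltage ratio = 10^(60.0/20) = 1000.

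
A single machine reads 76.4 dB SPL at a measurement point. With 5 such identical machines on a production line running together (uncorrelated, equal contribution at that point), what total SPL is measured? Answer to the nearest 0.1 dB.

83.4 dB SPL

5 equal incoherent sources raise the level by 10·log₁₀(5) = 6.99 dB.
L_total = 76.4 + 6.99 = 83.4 dB SPL.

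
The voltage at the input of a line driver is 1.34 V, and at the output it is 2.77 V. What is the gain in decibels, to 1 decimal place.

Voltage is an amplitude quantity, so gain = 20·log₁₀(V_out/V_in).
20·log₁₀(2.77/1.34) = 20·log₁₀(2.067) = 6.3 dB.

6.3 dB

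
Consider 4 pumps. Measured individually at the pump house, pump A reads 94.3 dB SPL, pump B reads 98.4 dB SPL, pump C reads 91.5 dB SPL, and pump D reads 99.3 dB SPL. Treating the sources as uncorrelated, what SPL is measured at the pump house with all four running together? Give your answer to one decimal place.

102.9 dB SPL

Add the sources as powers (linear), then convert back to dB:
L_total = 10·log₁₀(10^(94.3/10) + 10^(98.4/10) + 10^(91.5/10) + 10^(99.3/10)) = 10·log₁₀(19534000000) = 102.9 dB SPL.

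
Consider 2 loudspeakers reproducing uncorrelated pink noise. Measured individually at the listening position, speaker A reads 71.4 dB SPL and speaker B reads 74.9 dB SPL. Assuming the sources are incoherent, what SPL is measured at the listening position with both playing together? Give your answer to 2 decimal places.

Add the sources as powers (linear), then convert back to dB:
L_total = 10·log₁₀(10^(71.4/10) + 10^(74.9/10)) = 10·log₁₀(44710000) = 76.50 dB SPL.

76.50 dB SPL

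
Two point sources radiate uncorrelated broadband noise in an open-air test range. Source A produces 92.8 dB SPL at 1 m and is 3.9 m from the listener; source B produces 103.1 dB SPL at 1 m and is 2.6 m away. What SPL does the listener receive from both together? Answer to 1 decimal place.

At the listener: L_A = 92.8 − 20·log₁₀(3.9) = 80.98 dB; L_B = 103.1 − 20·log₁₀(2.6) = 94.80 dB.
Combined: 10·log₁₀(10^(80.98/10)+10^(94.80/10)) = 95.0 dB SPL.

95.0 dB SPL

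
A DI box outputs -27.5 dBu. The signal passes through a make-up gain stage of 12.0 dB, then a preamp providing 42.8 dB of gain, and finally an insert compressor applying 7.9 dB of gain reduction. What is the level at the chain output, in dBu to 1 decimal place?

+19.4 dBu

In dB, series stages simply add:
-27.5 + 12.0 + 42.8 − 7.9 = +19.4 dBu.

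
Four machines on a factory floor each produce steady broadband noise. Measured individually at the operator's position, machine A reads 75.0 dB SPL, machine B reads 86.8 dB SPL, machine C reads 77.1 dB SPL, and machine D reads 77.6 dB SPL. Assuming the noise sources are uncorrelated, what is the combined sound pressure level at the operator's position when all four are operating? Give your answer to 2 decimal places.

87.92 dB SPL

Add the sources as powers (linear), then convert back to dB:
L_total = 10·log₁₀(10^(75.0/10) + 10^(86.8/10) + 10^(77.1/10) + 10^(77.6/10)) = 10·log₁₀(619100000) = 87.92 dB SPL.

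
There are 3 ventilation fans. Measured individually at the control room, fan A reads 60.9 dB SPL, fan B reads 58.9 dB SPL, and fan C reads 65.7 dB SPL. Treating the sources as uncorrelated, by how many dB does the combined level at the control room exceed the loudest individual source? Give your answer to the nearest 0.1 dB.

Add the sources as powers (linear), then convert back to dB:
L_total = 10·log₁₀(10^(60.9/10) + 10^(58.9/10) + 10^(65.7/10)) = 67.58 dB SPL.
Excess over the loudest (65.7 dB): 67.58 − 65.7 = 1.9 dB.

1.9 dB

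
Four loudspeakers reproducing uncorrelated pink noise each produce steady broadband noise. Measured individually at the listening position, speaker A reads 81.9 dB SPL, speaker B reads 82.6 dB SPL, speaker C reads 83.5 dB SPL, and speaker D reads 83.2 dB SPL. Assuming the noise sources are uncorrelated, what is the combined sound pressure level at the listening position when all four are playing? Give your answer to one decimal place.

88.9 dB SPL

Add the sources as powers (linear), then convert back to dB:
L_total = 10·log₁₀(10^(81.9/10) + 10^(82.6/10) + 10^(83.5/10) + 10^(83.2/10)) = 10·log₁₀(769700000) = 88.9 dB SPL.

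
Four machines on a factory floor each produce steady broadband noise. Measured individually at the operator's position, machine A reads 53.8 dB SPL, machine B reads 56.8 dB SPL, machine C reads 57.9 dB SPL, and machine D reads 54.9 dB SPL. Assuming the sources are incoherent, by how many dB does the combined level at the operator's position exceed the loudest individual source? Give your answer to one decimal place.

4.3 dB

Incoherent sources sum as intensities:
L_total = 10·log₁₀(10^(53.8/10) + 10^(56.8/10) + 10^(57.9/10) + 10^(54.9/10)) = 62.16 dB SPL.
Excess over the loudest (57.9 dB): 62.16 − 57.9 = 4.3 dB.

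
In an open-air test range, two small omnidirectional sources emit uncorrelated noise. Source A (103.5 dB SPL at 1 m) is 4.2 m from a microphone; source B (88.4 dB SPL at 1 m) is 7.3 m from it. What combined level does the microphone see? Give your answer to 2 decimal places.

At the listener: L_A = 103.5 − 20·log₁₀(4.2) = 91.035 dB; L_B = 88.4 − 20·log₁₀(7.3) = 71.134 dB.
Combined: 10·log₁₀(10^(91.035/10)+10^(71.134/10)) = 91.08 dB SPL.

91.08 dB SPL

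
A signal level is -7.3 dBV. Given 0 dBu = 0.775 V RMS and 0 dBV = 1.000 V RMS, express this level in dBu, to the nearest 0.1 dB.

The offset between the scales is 20·log₁₀(0.775/1.000) = −2.214 dB.
So dBu = -7.3 + 2.214 = -5.1 dBu.

-5.1 dBu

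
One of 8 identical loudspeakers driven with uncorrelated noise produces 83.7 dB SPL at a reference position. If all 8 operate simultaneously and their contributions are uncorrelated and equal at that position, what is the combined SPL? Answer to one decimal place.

8 equal incoherent sources raise the level by 10·log₁₀(8) = 9.03 dB.
L_total = 83.7 + 9.03 = 92.7 dB SPL.

92.7 dB SPL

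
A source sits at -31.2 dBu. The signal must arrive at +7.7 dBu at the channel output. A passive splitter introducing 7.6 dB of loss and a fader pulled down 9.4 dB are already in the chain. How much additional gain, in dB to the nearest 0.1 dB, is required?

55.9 dB

The required make-up gain is the shortfall in the dB sum.
G = +7.7 − (-31.2) + 7.6 + 9.4 = 55.9 dB.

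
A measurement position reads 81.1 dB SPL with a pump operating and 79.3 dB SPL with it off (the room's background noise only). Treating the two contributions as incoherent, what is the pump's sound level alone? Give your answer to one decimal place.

Remove the background by subtracting linear intensities:
L_src = 10·log₁₀(10^(81.1/10) − 10^(79.3/10)) = 10·log₁₀(43710000) = 76.4 dB SPL.

76.4 dB SPL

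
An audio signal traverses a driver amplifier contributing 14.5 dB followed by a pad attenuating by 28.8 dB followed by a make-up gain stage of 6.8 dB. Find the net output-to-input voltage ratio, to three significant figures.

0.422

Net gain = 14.5 + (−28.8) + 6.8 = -7.5 dB.
Voltage ratio = 10^(-7.5/20) = 0.422.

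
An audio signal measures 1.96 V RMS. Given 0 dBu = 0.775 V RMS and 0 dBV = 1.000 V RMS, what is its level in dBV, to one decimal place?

dBV = 20·log₁₀(V / 1.000 V).
20·log₁₀(1.96/1.000) = +5.8 dBV.

+5.8 dBV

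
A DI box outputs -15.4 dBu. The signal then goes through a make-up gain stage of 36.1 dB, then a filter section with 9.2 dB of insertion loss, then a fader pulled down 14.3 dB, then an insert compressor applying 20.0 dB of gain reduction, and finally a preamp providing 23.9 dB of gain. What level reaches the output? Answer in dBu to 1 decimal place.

Gain stages sum in dB:
-15.4 + 36.1 − 9.2 − 14.3 − 20.0 + 23.9 = +1.1 dBu.

+1.1 dBu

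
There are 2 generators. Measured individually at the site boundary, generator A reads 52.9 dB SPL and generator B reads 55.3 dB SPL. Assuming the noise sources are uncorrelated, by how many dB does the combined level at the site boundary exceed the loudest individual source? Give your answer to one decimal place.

Uncorrelated sources add in intensity (power), not in dB.
L_total = 10·log₁₀(10^(52.9/10) + 10^(55.3/10)) = 57.27 dB SPL.
Excess over the loudest (55.3 dB): 57.27 − 55.3 = 2.0 dB.

2.0 dB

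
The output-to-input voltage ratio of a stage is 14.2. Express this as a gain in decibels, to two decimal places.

23.05 dB

Voltage ratio → dB uses the 20·log₁₀ form:
20·log₁₀(14.2) = 23.05 dB.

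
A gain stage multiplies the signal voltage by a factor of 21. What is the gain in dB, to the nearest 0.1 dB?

Voltage ratio → dB uses the 20·log₁₀ form:
20·log₁₀(21) = 26.4 dB.

26.4 dB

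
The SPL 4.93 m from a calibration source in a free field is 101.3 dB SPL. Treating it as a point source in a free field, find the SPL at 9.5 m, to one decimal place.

95.6 dB SPL

Inverse-square spreading gives ΔL = −20·log₁₀(d₂/d₁).
ΔL = −20·log₁₀(9.5/4.93) = -5.70 dB, so L₂ = 101.3 + (-5.70) = 95.6 dB SPL.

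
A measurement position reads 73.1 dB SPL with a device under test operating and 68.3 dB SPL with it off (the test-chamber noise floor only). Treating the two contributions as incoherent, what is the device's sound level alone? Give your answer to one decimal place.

71.4 dB SPL

Subtract intensities: L_src = 10·log₁₀(10^(L_total/10) − 10^(L_bg/10)).
L_src = 10·log₁₀(10^(73.1/10) − 10^(68.3/10)) = 10·log₁₀(13660000) = 71.4 dB SPL.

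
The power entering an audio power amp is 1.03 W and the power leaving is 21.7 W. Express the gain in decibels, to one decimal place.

13.2 dB

Power ratio → dB uses the 10·log₁₀ form:
10·log₁₀(21.7/1.03) = 10·log₁₀(21.07) = 13.2 dB.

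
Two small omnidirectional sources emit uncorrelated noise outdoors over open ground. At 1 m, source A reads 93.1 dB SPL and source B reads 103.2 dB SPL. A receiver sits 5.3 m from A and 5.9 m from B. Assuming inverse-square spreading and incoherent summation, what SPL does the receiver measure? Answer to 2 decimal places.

88.28 dB SPL

At the listener: L_A = 93.1 − 20·log₁₀(5.3) = 78.614 dB; L_B = 103.2 − 20·log₁₀(5.9) = 87.783 dB.
Combined: 10·log₁₀(10^(78.614/10)+10^(87.783/10)) = 88.28 dB SPL.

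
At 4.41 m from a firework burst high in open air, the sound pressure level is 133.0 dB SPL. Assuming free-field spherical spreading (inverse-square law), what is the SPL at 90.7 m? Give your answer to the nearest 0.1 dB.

106.7 dB SPL

Inverse-square spreading gives ΔL = −20·log₁₀(d₂/d₁).
ΔL = −20·log₁₀(90.7/4.41) = -26.26 dB, so L₂ = 133.0 + (-26.26) = 106.7 dB SPL.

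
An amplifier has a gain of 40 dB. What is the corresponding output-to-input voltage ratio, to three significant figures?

Voltage ratio = 10^(dB/20).
10^(40/20) = 10^(2.000) = 100.

100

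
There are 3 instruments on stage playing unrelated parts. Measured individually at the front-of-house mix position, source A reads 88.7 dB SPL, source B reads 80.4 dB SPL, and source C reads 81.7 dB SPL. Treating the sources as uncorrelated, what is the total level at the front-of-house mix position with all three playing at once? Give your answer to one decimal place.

Uncorrelated sources add in intensity (power), not in dB.
L_total = 10·log₁₀(10^(88.7/10) + 10^(80.4/10) + 10^(81.7/10)) = 10·log₁₀(998900000) = 90.0 dB SPL.

90.0 dB SPL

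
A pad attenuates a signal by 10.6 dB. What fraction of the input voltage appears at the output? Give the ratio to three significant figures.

0.295

Voltage ratio = 10^(dB/20).
10^(-10.6/20) = 10^(-0.5300) = 0.295.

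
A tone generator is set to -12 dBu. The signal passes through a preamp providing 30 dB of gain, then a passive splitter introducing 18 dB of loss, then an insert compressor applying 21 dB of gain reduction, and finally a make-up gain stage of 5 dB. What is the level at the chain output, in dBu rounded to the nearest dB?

-16 dBu

In dB, series stages simply add:
-12 + 30 − 18 − 21 + 5 = -16 dBu.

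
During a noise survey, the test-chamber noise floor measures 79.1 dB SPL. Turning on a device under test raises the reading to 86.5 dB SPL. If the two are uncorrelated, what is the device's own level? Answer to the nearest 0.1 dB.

Remove the background by subtracting linear intensities:
L_src = 10·log₁₀(10^(86.5/10) − 10^(79.1/10)) = 10·log₁₀(365400000) = 85.6 dB SPL.

85.6 dB SPL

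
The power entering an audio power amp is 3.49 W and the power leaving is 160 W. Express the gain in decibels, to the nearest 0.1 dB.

Power ratio → dB uses the 10·log₁₀ form:
10·log₁₀(160/3.49) = 10·log₁₀(45.85) = 16.6 dB.

16.6 dB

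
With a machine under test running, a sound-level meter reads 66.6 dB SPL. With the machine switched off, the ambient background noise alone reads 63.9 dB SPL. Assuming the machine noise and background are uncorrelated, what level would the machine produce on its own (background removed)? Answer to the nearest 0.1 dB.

Remove the background by subtracting linear intensities:
L_src = 10·log₁₀(10^(66.6/10) − 10^(63.9/10)) = 10·log₁₀(2116000) = 63.3 dB SPL.

63.3 dB SPL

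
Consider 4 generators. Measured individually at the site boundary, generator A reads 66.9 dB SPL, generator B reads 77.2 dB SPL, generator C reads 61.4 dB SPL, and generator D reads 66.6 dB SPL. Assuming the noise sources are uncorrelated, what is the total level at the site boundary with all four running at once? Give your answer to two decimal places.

78.02 dB SPL

Incoherent sources sum as intensities:
L_total = 10·log₁₀(10^(66.9/10) + 10^(77.2/10) + 10^(61.4/10) + 10^(66.6/10)) = 10·log₁₀(63330000) = 78.02 dB SPL.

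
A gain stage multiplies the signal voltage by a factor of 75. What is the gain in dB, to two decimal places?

Voltage ratio → dB uses the 20·log₁₀ form:
20·log₁₀(75) = 37.50 dB.

37.50 dB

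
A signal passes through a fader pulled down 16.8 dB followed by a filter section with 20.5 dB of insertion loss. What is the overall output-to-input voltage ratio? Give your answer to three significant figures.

0.0136

Net gain = (−16.8) + (−20.5) = -37.3 dB.
Voltage ratio = 10^(-37.3/20) = 0.0136.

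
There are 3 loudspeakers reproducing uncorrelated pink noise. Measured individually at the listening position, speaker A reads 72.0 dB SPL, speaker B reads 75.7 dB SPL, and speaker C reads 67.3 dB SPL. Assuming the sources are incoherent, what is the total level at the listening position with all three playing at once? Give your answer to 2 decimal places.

Add the sources as powers (linear), then convert back to dB:
L_total = 10·log₁₀(10^(72.0/10) + 10^(75.7/10) + 10^(67.3/10)) = 10·log₁₀(58370000) = 77.66 dB SPL.

77.66 dB SPL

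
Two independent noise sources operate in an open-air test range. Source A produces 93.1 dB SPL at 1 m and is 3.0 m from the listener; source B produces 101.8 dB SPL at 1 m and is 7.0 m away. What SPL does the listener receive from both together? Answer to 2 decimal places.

87.29 dB SPL

At the listener: L_A = 93.1 − 20·log₁₀(3.0) = 83.558 dB; L_B = 101.8 − 20·log₁₀(7.0) = 84.898 dB.
Combined: 10·log₁₀(10^(83.558/10)+10^(84.898/10)) = 87.29 dB SPL.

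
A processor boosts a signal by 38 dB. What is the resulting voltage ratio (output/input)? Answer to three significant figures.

Voltage ratio = 10^(dB/20).
10^(38/20) = 10^(1.900) = 79.4.

79.4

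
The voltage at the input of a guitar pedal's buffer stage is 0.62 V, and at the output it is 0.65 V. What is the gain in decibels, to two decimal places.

0.41 dB

Voltage is an amplitude quantity, so gain = 20·log₁₀(V_out/V_in).
20·log₁₀(0.65/0.62) = 20·log₁₀(1.048) = 0.41 dB.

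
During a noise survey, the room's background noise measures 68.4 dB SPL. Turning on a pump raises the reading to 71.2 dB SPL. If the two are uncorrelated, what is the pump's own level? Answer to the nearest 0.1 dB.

Remove the background by subtracting linear intensities:
L_src = 10·log₁₀(10^(71.2/10) − 10^(68.4/10)) = 10·log₁₀(6264000) = 68.0 dB SPL.

68.0 dB SPL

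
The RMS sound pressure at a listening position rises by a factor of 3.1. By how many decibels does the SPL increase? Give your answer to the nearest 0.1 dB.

SPL change from a pressure ratio uses the 20·log₁₀ form:
20·log₁₀(3.1) = 9.8 dB.

9.8 dB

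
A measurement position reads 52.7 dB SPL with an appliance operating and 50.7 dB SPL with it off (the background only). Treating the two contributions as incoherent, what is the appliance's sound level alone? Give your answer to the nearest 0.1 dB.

48.4 dB SPL

Background correction is a power subtraction:
L_src = 10·log₁₀(10^(52.7/10) − 10^(50.7/10)) = 10·log₁₀(68720) = 48.4 dB SPL.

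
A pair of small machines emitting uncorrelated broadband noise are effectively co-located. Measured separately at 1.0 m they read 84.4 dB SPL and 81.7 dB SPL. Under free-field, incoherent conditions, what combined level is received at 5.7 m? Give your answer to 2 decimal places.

Combined at 1.0 m: 10·log₁₀(10^(84.4/10)+10^(81.7/10)) = 86.267 dB SPL.
Then apply −20·log₁₀(5.7/1.0) = -15.117 dB → 71.15 dB SPL.

71.15 dB SPL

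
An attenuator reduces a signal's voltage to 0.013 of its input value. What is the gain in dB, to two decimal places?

-37.72 dB

Voltage is an amplitude quantity, so gain = 20·log₁₀(V_out/V_in).
20·log₁₀(0.013) = -37.72 dB.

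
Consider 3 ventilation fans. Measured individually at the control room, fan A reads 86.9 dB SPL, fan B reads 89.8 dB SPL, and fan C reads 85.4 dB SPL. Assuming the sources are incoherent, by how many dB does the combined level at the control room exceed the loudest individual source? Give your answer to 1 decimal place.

2.7 dB

Uncorrelated sources add in intensity (power), not in dB.
L_total = 10·log₁₀(10^(86.9/10) + 10^(89.8/10) + 10^(85.4/10)) = 92.53 dB SPL.
Excess over the loudest (89.8 dB): 92.53 − 89.8 = 2.7 dB.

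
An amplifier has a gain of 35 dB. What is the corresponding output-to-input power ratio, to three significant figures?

Power ratio = 10^(dB/10).
10^(35/10) = 10^(3.500) = 3160.

3160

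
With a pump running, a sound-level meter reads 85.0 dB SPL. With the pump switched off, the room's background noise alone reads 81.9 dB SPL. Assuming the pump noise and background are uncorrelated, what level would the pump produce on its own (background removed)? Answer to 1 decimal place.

82.1 dB SPL

Background correction is a power subtraction:
L_src = 10·log₁₀(10^(85.0/10) − 10^(81.9/10)) = 10·log₁₀(161300000) = 82.1 dB SPL.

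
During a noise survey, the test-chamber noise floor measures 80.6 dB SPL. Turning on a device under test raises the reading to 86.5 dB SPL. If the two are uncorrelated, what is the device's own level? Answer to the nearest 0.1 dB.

Background correction is a power subtraction:
L_src = 10·log₁₀(10^(86.5/10) − 10^(80.6/10)) = 10·log₁₀(331900000) = 85.2 dB SPL.

85.2 dB SPL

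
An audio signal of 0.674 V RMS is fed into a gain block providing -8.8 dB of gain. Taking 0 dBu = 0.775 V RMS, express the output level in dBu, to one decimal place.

-10.0 dBu

Input level: 20·log₁₀(0.674/0.775) = -1.21 dBu.
Output: -1.21 − 8.8 = -10.0 dBu.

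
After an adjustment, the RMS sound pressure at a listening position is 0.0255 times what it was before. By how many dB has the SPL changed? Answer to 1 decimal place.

Sound pressure is an amplitude quantity: ΔL = 20·log₁₀(p₂/p₁).
20·log₁₀(0.0255) = -31.9 dB.

-31.9 dB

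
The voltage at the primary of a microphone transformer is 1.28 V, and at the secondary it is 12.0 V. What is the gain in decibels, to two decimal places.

19.44 dB

For a voltage ratio, dB = 20·log₁₀(V₂/V₁).
20·log₁₀(12.0/1.28) = 20·log₁₀(9.375) = 19.44 dB.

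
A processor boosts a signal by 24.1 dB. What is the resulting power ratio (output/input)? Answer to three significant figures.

Power ratio = 10^(dB/10).
10^(24.1/10) = 10^(2.410) = 257.

257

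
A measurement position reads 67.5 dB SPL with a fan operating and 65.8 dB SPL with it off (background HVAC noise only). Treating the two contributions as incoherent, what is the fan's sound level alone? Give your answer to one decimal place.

62.6 dB SPL

Background correction is a power subtraction:
L_src = 10·log₁₀(10^(67.5/10) − 10^(65.8/10)) = 10·log₁₀(1822000) = 62.6 dB SPL.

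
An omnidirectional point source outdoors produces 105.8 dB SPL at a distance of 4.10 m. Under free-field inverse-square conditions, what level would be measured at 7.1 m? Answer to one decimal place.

Free-field point source: level drops by 20·log₁₀ of the distance ratio.
ΔL = −20·log₁₀(7.1/4.10) = -4.77 dB, so L₂ = 105.8 + (-4.77) = 101.0 dB SPL.

101.0 dB SPL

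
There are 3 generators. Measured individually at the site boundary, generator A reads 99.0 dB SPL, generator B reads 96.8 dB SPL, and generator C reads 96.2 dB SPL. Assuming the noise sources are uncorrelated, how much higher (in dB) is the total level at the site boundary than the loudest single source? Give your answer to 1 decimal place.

3.3 dB

Uncorrelated sources add in intensity (power), not in dB.
L_total = 10·log₁₀(10^(99.0/10) + 10^(96.8/10) + 10^(96.2/10)) = 102.28 dB SPL.
Excess over the loudest (99.0 dB): 102.28 − 99.0 = 3.3 dB.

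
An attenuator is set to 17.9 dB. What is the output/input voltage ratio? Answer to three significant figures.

0.127

Voltage ratio = 10^(dB/20).
10^(-17.9/20) = 10^(-0.8950) = 0.127.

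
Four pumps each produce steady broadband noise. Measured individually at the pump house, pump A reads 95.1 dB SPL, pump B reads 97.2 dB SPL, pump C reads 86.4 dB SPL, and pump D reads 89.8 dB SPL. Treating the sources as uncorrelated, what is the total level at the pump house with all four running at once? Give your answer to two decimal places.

Uncorrelated sources add in intensity (power), not in dB.
L_total = 10·log₁₀(10^(95.1/10) + 10^(97.2/10) + 10^(86.4/10) + 10^(89.8/10)) = 10·log₁₀(9876000000) = 99.95 dB SPL.

99.95 dB SPL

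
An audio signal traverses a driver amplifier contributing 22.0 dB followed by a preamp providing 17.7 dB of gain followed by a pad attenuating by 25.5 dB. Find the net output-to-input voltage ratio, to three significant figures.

Net gain = 22.0 + 17.7 + (−25.5) = 14.2 dB.
Voltage ratio = 10^(14.2/20) = 5.13.

5.13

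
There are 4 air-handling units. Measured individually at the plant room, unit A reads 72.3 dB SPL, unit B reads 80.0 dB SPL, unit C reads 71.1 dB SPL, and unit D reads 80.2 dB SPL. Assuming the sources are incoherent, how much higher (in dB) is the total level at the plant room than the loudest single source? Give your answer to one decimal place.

Add the sources as powers (linear), then convert back to dB:
L_total = 10·log₁₀(10^(72.3/10) + 10^(80.0/10) + 10^(71.1/10) + 10^(80.2/10)) = 83.70 dB SPL.
Excess over the loudest (80.2 dB): 83.70 − 80.2 = 3.5 dB.

3.5 dB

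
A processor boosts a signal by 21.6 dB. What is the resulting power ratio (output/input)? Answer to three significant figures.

145

Power ratio = 10^(dB/10).
10^(21.6/10) = 10^(2.160) = 145.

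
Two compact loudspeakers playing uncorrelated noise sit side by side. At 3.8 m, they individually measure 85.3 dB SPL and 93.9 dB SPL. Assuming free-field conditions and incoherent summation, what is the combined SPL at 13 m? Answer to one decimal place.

83.8 dB SPL

Combined at 3.8 m: 10·log₁₀(10^(85.3/10)+10^(93.9/10)) = 94.46 dB SPL.
Then apply −20·log₁₀(13/3.8) = -10.68 dB → 83.8 dB SPL.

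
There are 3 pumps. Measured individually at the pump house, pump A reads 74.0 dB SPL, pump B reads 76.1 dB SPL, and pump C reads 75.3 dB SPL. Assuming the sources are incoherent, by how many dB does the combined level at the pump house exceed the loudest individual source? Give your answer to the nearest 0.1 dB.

Incoherent sources sum as intensities:
L_total = 10·log₁₀(10^(74.0/10) + 10^(76.1/10) + 10^(75.3/10)) = 79.99 dB SPL.
Excess over the loudest (76.1 dB): 79.99 − 76.1 = 3.9 dB.

3.9 dB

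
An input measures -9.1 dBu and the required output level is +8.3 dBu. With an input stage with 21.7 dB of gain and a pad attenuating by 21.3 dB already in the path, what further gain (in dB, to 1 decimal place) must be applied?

17.0 dB

The required make-up gain is the shortfall in the dB sum.
G = +8.3 − (-9.1) − 21.7 + 21.3 = 17.0 dB.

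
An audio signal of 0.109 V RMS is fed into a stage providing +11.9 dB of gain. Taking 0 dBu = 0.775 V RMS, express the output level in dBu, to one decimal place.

Input level: 20·log₁₀(0.109/0.775) = -17.04 dBu.
Output: -17.04 + 11.9 = -5.1 dBu.

-5.1 dBu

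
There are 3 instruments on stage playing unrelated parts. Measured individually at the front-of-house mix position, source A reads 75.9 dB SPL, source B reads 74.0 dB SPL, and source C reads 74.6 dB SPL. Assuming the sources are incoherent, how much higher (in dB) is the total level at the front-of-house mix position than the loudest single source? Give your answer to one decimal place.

3.8 dB

Uncorrelated sources add in intensity (power), not in dB.
L_total = 10·log₁₀(10^(75.9/10) + 10^(74.0/10) + 10^(74.6/10)) = 79.68 dB SPL.
Excess over the loudest (75.9 dB): 79.68 − 75.9 = 3.8 dB.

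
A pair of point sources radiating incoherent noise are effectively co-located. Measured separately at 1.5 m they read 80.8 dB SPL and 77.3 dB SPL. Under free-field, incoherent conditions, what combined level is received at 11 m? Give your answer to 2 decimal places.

65.10 dB SPL

Combined at 1.5 m: 10·log₁₀(10^(80.8/10)+10^(77.3/10)) = 82.404 dB SPL.
Then apply −20·log₁₀(11/1.5) = -17.306 dB → 65.10 dB SPL.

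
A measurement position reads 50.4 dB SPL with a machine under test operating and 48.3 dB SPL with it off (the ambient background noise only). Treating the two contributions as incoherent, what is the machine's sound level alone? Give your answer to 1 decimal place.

Background correction is a power subtraction:
L_src = 10·log₁₀(10^(50.4/10) − 10^(48.3/10)) = 10·log₁₀(42040) = 46.2 dB SPL.

46.2 dB SPL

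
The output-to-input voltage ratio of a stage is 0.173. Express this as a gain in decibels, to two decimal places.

-15.24 dB

Voltage ratio → dB uses the 20·log₁₀ form:
20·log₁₀(0.173) = -15.24 dB.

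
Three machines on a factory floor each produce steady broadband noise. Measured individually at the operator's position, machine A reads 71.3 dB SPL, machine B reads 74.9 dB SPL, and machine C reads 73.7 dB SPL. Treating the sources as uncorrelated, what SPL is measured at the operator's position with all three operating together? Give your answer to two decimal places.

Incoherent sources sum as intensities:
L_total = 10·log₁₀(10^(71.3/10) + 10^(74.9/10) + 10^(73.7/10)) = 10·log₁₀(67830000) = 78.31 dB SPL.

78.31 dB SPL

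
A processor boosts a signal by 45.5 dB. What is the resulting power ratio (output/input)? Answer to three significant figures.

35500

Power ratio = 10^(dB/10).
10^(45.5/10) = 10^(4.550) = 35500.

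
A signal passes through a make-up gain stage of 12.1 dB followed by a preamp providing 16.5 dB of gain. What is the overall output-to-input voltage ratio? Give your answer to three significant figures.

26.9

Net gain = 12.1 + 16.5 = 28.6 dB.
Voltage ratio = 10^(28.6/20) = 26.9.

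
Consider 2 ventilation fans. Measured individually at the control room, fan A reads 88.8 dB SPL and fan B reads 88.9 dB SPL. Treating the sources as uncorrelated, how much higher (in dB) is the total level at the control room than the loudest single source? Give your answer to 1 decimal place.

Add the sources as powers (linear), then convert back to dB:
L_total = 10·log₁₀(10^(88.8/10) + 10^(88.9/10)) = 91.86 dB SPL.
Excess over the loudest (88.9 dB): 91.86 − 88.9 = 3.0 dB.

3.0 dB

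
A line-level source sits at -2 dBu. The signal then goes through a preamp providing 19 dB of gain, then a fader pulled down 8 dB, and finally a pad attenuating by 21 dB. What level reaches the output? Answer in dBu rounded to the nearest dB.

In dB, series stages simply add:
-2 + 19 − 8 − 21 = -12 dBu.

-12 dBu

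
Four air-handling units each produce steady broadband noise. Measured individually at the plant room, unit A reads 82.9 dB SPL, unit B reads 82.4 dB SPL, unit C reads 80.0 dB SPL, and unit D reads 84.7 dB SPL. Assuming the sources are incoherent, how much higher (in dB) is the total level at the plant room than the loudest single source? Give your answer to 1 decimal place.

4.1 dB

Incoherent sources sum as intensities:
L_total = 10·log₁₀(10^(82.9/10) + 10^(82.4/10) + 10^(80.0/10) + 10^(84.7/10)) = 88.83 dB SPL.
Excess over the loudest (84.7 dB): 88.83 − 84.7 = 4.1 dB.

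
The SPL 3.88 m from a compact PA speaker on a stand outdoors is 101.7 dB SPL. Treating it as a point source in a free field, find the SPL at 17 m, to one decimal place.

For a point source in a free field, ΔL = −20·log₁₀(d₂/d₁).
ΔL = −20·log₁₀(17/3.88) = -12.83 dB, so L₂ = 101.7 + (-12.83) = 88.9 dB SPL.

88.9 dB SPL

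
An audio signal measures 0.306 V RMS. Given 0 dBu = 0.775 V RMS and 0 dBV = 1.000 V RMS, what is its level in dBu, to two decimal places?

dBu = 20·log₁₀(V / 0.775 V).
20·log₁₀(0.306/0.775) = -8.07 dBu.

-8.07 dBu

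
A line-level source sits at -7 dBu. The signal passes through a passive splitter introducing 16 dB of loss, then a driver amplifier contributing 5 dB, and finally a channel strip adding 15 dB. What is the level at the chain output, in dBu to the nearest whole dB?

Gain stages sum in dB:
-7 − 16 + 5 + 15 = -3 dBu.

-3 dBu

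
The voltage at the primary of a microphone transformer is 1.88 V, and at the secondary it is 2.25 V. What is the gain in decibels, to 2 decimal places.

For a voltage ratio, dB = 20·log₁₀(V₂/V₁).
20·log₁₀(2.25/1.88) = 20·log₁₀(1.197) = 1.56 dB.

1.56 dB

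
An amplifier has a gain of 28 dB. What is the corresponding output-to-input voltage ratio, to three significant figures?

Voltage ratio = 10^(dB/20).
10^(28/20) = 10^(1.400) = 25.1.

25.1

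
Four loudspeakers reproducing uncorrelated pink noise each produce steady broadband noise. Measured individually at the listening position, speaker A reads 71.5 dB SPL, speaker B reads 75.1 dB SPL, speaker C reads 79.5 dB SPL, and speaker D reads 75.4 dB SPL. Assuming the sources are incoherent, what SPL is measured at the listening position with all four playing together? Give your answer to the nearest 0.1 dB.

82.3 dB SPL

Incoherent sources sum as intensities:
L_total = 10·log₁₀(10^(71.5/10) + 10^(75.1/10) + 10^(79.5/10) + 10^(75.4/10)) = 10·log₁₀(170300000) = 82.3 dB SPL.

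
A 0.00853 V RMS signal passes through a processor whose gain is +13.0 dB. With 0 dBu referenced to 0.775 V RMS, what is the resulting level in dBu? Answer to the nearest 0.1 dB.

-26.2 dBu

Input level: 20·log₁₀(0.00853/0.775) = -39.17 dBu.
Output: -39.17 + 13.0 = -26.2 dBu.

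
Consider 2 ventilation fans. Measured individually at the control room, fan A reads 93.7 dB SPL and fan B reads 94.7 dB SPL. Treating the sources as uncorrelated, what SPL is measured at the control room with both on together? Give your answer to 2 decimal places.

Incoherent sources sum as intensities:
L_total = 10·log₁₀(10^(93.7/10) + 10^(94.7/10)) = 10·log₁₀(5295000000) = 97.24 dB SPL.

97.24 dB SPL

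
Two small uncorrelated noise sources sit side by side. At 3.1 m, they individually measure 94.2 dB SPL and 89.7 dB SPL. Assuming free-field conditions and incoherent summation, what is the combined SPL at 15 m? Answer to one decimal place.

81.8 dB SPL

Combined at 3.1 m: 10·log₁₀(10^(94.2/10)+10^(89.7/10)) = 95.52 dB SPL.
Then apply −20·log₁₀(15/3.1) = -13.69 dB → 81.8 dB SPL.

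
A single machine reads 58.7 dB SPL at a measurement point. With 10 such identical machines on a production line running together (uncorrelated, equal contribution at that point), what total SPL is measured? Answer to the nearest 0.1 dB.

10 equal incoherent sources raise the level by 10·log₁₀(10) = 10.00 dB.
L_total = 58.7 + 10.00 = 68.7 dB SPL.

68.7 dB SPL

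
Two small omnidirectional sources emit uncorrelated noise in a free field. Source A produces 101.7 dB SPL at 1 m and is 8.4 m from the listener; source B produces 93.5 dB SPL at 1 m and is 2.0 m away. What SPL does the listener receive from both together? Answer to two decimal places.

88.86 dB SPL

At the listener: L_A = 101.7 − 20·log₁₀(8.4) = 83.214 dB; L_B = 93.5 − 20·log₁₀(2.0) = 87.479 dB.
Combined: 10·log₁₀(10^(83.214/10)+10^(87.479/10)) = 88.86 dB SPL.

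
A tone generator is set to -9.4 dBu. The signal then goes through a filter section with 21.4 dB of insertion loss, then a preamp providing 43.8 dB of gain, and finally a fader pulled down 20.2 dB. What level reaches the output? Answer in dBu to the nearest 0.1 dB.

In dB, series stages simply add:
-9.4 − 21.4 + 43.8 − 20.2 = -7.2 dBu.

-7.2 dBu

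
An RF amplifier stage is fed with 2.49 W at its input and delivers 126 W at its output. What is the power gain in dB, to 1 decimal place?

Power is a power quantity, so gain = 10·log₁₀(P_out/P_in).
10·log₁₀(126/2.49) = 10·log₁₀(50.60) = 17.0 dB.

17.0 dB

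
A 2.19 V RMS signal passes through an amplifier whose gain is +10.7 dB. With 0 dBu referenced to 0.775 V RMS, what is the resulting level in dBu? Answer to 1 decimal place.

Input level: 20·log₁₀(2.19/0.775) = 9.02 dBu.
Output: 9.02 + 10.7 = +19.7 dBu.

+19.7 dBu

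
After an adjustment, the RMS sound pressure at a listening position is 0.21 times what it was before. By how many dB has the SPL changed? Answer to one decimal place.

-13.6 dB

Sound pressure is an amplitude quantity: ΔL = 20·log₁₀(p₂/p₁).
20·log₁₀(0.21) = -13.6 dB.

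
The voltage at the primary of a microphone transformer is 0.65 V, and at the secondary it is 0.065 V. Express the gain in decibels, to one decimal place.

Voltage is an amplitude quantity, so gain = 20·log₁₀(V_out/V_in).
20·log₁₀(0.065/0.65) = 20·log₁₀(0.1000) = -20.0 dB.

-20.0 dB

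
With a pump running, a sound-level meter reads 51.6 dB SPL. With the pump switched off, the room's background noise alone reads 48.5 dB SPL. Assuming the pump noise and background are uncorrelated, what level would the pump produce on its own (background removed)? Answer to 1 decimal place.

48.7 dB SPL

Subtract intensities: L_src = 10·log₁₀(10^(L_total/10) − 10^(L_bg/10)).
L_src = 10·log₁₀(10^(51.6/10) − 10^(48.5/10)) = 10·log₁₀(73750) = 48.7 dB SPL.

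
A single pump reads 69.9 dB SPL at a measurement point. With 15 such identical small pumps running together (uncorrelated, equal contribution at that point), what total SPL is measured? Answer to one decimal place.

81.7 dB SPL

15 equal incoherent sources raise the level by 10·log₁₀(15) = 11.76 dB.
L_total = 69.9 + 11.76 = 81.7 dB SPL.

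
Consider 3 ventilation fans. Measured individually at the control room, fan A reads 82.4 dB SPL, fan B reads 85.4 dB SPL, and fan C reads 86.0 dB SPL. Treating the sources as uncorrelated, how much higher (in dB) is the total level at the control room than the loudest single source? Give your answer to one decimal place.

3.6 dB

Uncorrelated sources add in intensity (power), not in dB.
L_total = 10·log₁₀(10^(82.4/10) + 10^(85.4/10) + 10^(86.0/10)) = 89.63 dB SPL.
Excess over the loudest (86.0 dB): 89.63 − 86.0 = 3.6 dB.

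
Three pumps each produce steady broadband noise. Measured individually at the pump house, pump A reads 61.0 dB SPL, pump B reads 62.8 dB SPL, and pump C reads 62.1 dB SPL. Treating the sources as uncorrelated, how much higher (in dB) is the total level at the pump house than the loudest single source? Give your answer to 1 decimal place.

4.0 dB

Incoherent sources sum as intensities:
L_total = 10·log₁₀(10^(61.0/10) + 10^(62.8/10) + 10^(62.1/10)) = 66.80 dB SPL.
Excess over the loudest (62.8 dB): 66.80 − 62.8 = 4.0 dB.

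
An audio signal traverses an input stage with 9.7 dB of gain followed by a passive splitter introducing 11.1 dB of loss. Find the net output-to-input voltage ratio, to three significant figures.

Net gain = 9.7 + (−11.1) = -1.4 dB.
Voltage ratio = 10^(-1.4/20) = 0.851.

0.851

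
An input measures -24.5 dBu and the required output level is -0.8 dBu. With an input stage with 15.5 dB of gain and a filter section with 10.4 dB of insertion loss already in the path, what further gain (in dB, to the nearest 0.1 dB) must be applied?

18.6 dB

The required make-up gain is the shortfall in the dB sum.
G = -0.8 − (-24.5) − 15.5 + 10.4 = 18.6 dB.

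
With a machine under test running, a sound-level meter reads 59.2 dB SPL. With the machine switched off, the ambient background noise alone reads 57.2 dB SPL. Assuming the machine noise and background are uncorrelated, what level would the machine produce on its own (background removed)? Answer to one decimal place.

54.9 dB SPL

Subtract intensities: L_src = 10·log₁₀(10^(L_total/10) − 10^(L_bg/10)).
L_src = 10·log₁₀(10^(59.2/10) − 10^(57.2/10)) = 10·log₁₀(307000) = 54.9 dB SPL.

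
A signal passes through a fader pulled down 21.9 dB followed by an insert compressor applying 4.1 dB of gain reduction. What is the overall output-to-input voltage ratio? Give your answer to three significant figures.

0.0501

Net gain = (−21.9) + (−4.1) = -26.0 dB.
Voltage ratio = 10^(-26.0/20) = 0.0501.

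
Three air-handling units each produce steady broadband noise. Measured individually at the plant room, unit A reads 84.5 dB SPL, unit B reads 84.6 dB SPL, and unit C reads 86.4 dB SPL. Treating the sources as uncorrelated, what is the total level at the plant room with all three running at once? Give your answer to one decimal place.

Add the sources as powers (linear), then convert back to dB:
L_total = 10·log₁₀(10^(84.5/10) + 10^(84.6/10) + 10^(86.4/10)) = 10·log₁₀(1007000000) = 90.0 dB SPL.

90.0 dB SPL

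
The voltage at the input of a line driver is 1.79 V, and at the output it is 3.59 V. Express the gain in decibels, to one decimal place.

6.0 dB

Voltage is an amplitude quantity, so gain = 20·log₁₀(V_out/V_in).
20·log₁₀(3.59/1.79) = 20·log₁₀(2.006) = 6.0 dB.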